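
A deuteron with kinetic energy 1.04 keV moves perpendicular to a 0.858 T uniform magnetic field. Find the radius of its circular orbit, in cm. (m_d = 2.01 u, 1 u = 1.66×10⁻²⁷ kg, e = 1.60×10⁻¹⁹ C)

r ≈ 0.768 cm

Convert the energy: K = 1.04 keV = 1.66×10^-16 J.
v = √(2K/m) = √(2·1.66×10^-16/3.34×10^-27) = 3.16×10^5 m/s.
r = mv/(qB) = (3.34×10^-27)(3.16×10^5) / [(1×1.60×10^-19)(0.858)] = 7.68×10^-3 m.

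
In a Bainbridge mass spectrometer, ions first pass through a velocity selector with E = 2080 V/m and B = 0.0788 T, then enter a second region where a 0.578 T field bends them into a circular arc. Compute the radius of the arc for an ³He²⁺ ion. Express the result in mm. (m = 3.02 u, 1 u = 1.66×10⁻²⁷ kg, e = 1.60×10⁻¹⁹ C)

r ≈ 0.715 mm

The selector passes v = E/B = 2080/0.0788 = 2.64×10^4 m/s.
In the deflection region, r = mv/(qB₂) = (5.01×10^-27)(2.64×10^4) / [(2×1.60×10^-19)(0.578)] = 7.15×10^-4 m.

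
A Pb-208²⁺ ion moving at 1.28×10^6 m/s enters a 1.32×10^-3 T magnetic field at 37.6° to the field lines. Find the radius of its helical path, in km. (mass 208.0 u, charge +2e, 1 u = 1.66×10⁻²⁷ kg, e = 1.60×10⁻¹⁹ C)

r ≈ 0.638 km

Only the perpendicular component v⊥ = v sin37.6° = 7.81×10^5 m/s is bent by the field.
r = m v⊥ /(qB) = (3.45×10^-25)(7.81×10^5) / [(2×1.60×10^-19)(1.32×10^-3)] = 638 m.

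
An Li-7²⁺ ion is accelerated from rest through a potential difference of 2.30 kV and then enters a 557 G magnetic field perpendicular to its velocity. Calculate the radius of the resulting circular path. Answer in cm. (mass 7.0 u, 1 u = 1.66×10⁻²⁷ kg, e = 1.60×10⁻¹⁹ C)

The kinetic energy gained is K = qV = (2×1.60×10^-19)(2300) = 7.36×10^-16 J.
v = √(2K/m) = 3.56×10^5 m/s.
r = mv/(qB) = (1.16×10^-26)(3.56×10^5) / [(2×1.60×10^-19)(0.0557)] = 0.232 m.

r ≈ 23.2 cm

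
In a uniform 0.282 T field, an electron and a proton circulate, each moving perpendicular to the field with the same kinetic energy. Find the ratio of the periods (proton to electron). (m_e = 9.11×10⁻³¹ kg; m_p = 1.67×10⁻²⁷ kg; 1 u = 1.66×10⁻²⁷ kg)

T = 2πm/(qB) is independent of speed, so T₂/T₁ = (m₂/q₂)/(m₁/q₁).
T_{proton}/T_{electron} = (1.67×10^-27/1e) / (9.11×10^-31/1e) = 1830.

ratio ≈ 1830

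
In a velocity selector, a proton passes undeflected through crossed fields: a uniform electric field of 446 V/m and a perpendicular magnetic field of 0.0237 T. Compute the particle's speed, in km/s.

v ≈ 18.8 km/s

For zero net force, qE = qvB, so v = E/B.
v = (446) / (0.0237) = 1.88×10^4 m/s.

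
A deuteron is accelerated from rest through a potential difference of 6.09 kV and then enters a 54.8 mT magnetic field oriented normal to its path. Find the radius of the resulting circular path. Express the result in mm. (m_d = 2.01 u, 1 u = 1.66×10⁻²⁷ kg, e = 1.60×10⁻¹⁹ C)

The kinetic energy gained is K = qV = (1×1.60×10^-19)(6090) = 9.74×10^-16 J.
v = √(2K/m) = 7.64×10^5 m/s.
r = mv/(qB) = (3.34×10^-27)(7.64×10^5) / [(1×1.60×10^-19)(0.0548)] = 0.291 m.

r ≈ 291 mm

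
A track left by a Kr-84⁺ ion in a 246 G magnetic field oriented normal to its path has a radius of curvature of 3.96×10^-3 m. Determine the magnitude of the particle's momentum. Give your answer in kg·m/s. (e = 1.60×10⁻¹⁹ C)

Since qvB = mv²/r, the momentum p = mv = qBr.
p = (1×1.60×10^-19)(0.0246)(3.96×10^-3) = 1.56×10^-23 kg·m/s.

p ≈ 1.56×10^-23 kg·m/s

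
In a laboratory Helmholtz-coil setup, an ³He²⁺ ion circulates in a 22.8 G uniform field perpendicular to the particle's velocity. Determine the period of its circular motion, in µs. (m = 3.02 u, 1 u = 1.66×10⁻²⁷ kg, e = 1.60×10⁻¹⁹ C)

T ≈ 43.2 µs

The cyclotron period is independent of speed: T = 2πm/(qB).
T = 2π(5.01×10^-27) / [(2×1.60×10^-19)(2.28×10^-3)] = 4.32×10^-5 s.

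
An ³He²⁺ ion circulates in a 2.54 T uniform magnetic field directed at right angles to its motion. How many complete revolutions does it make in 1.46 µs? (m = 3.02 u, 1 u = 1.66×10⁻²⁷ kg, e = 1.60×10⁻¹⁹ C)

N = 37

T = 2πm/(qB) = 2π(5.0132×10^-27) / [(2×1.60×10^-19)(2.54)] = 3.8754×10^-8 s.
N = t/T = 1.46×10^-6 / 3.8754×10^-8 ≈ 37.67, so 37 complete revolutions.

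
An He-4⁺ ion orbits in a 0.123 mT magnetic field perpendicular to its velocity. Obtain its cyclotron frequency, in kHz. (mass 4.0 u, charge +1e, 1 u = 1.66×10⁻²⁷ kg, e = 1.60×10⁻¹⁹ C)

f = qB/(2πm) = (1×1.60×10^-19)(1.23×10^-4) / [2π(6.64×10^-27)] = 472 Hz.

f ≈ 0.472 kHz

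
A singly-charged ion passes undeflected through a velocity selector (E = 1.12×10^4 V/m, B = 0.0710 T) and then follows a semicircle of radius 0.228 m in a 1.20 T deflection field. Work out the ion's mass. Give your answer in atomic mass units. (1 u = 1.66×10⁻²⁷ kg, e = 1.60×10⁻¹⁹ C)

v = E/B₁ = 1.58×10^5 m/s.
From r = mv/(qB₂), m = qB₂r/v = (1×1.60×10^-19)(1.20)(0.228) / (1.58×10^5) = 2.78×10^-25 kg.
In atomic mass units: m = 2.78×10^-25 / 1.66×10^-27 = 167 u.

m ≈ 167 u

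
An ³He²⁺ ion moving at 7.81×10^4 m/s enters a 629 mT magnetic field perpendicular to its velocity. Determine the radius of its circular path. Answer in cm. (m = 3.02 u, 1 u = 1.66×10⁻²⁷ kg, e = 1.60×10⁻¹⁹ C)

r ≈ 0.195 cm

The magnetic force provides the centripetal force: qvB = mv²/r, so r = mv/(qB).
r = (5.01×10^-27 kg)(7.81×10^4 m/s) / [(2×1.60×10^-19 C)(0.629 T)] = 1.95×10^-3 m.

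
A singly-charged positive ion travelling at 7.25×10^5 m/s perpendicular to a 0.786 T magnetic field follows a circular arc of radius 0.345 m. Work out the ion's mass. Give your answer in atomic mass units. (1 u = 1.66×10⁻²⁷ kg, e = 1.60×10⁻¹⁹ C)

qvB = mv²/r ⇒ m = qBr/v.
m = (1×1.60×10^-19)(0.786)(0.345) / (7.25×10^5) = 5.98×10^-26 kg = 36.1 u.

m ≈ 36.1 u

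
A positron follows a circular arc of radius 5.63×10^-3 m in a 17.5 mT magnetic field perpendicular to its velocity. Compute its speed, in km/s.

v ≈ 17300 km/s

From qvB = mv²/r, v = qBr/m.
v = (1×1.60×10^-19)(0.0175)(5.63×10^-3) / (9.11×10^-31) = 1.73×10^7 m/s.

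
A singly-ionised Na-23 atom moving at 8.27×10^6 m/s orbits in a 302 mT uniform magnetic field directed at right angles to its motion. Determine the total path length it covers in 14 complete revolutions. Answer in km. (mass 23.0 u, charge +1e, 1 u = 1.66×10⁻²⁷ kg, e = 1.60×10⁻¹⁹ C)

L ≈ 0.575 km

r = mv/(qB) = 6.53 m, so one revolution covers 2πr = 41.1 m.
In 14 revolutions: L = 14·2πr = 575 m.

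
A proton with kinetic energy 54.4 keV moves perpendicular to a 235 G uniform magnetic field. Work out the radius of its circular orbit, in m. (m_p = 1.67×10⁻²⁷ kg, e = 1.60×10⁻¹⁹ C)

r ≈ 1.43 m

Convert the energy: K = 54.4 keV = 8.70×10^-15 J.
v = √(2K/m) = √(2·8.70×10^-15/1.67×10^-27) = 3.23×10^6 m/s.
r = mv/(qB) = (1.67×10^-27)(3.23×10^6) / [(1×1.60×10^-19)(0.0235)] = 1.43 m.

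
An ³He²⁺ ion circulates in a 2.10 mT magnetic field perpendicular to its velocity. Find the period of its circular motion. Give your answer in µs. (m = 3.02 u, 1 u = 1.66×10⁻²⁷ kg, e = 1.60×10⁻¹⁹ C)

The cyclotron period is independent of speed: T = 2πm/(qB).
T = 2π(5.01×10^-27) / [(2×1.60×10^-19)(2.10×10^-3)] = 4.69×10^-5 s.

T ≈ 46.9 µs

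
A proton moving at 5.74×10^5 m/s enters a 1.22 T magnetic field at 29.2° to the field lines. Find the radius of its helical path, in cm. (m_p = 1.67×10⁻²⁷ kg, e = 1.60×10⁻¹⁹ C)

Only the perpendicular component v⊥ = v sin29.2° = 2.80×10^5 m/s is bent by the field.
r = m v⊥ /(qB) = (1.67×10^-27)(2.80×10^5) / [(1×1.60×10^-19)(1.22)] = 2.40×10^-3 m.

r ≈ 0.240 cm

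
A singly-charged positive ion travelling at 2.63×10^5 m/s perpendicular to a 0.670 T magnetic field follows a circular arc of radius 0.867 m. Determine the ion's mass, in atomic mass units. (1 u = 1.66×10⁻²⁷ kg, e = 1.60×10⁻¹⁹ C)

qvB = mv²/r ⇒ m = qBr/v.
m = (1×1.60×10^-19)(0.670)(0.867) / (2.63×10^5) = 3.53×10^-25 kg = 213 u.

m ≈ 213 u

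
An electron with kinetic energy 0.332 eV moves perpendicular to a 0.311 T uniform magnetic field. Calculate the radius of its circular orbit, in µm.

r ≈ 6.25 µm

Convert the energy: K = 0.332 eV = 5.31×10^-20 J.
v = √(2K/m) = √(2·5.31×10^-20/9.11×10^-31) = 3.41×10^5 m/s.
r = mv/(qB) = (9.11×10^-31)(3.41×10^5) / [(1×1.60×10^-19)(0.311)] = 6.25×10^-6 m.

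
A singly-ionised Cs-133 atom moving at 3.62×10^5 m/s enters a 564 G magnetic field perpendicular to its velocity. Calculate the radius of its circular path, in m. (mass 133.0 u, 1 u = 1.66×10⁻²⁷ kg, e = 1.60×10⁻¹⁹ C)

The magnetic force provides the centripetal force: qvB = mv²/r, so r = mv/(qB).
r = (2.21×10^-25 kg)(3.62×10^5 m/s) / [(1×1.60×10^-19 C)(0.0564 T)] = 8.86 m.

r ≈ 8.86 m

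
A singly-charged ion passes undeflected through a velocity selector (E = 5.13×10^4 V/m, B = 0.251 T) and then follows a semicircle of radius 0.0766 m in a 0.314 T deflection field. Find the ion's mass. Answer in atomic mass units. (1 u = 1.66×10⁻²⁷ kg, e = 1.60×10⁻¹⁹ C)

m ≈ 11.3 u

v = E/B₁ = 2.04×10^5 m/s.
From r = mv/(qB₂), m = qB₂r/v = (1×1.60×10^-19)(0.314)(0.0766) / (2.04×10^5) = 1.88×10^-26 kg.
In atomic mass units: m = 1.88×10^-26 / 1.66×10^-27 = 11.3 u.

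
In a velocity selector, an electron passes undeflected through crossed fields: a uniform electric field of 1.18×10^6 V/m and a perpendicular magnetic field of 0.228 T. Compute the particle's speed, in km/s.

v ≈ 5180 km/s

For zero net force, qE = qvB, so v = E/B.
v = (1.18×10^6) / (0.228) = 5.18×10^6 m/s.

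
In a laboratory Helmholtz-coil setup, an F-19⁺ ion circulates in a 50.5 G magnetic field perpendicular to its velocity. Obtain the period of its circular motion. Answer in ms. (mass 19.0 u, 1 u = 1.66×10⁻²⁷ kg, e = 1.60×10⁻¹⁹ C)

T ≈ 0.245 ms

The cyclotron period is independent of speed: T = 2πm/(qB).
T = 2π(3.15×10^-26) / [(1×1.60×10^-19)(5.05×10^-3)] = 2.45×10^-4 s.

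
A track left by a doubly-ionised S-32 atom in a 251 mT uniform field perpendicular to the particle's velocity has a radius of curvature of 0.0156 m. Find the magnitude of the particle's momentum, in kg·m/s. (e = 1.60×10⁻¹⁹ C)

p ≈ 1.25×10^-21 kg·m/s

Since qvB = mv²/r, the momentum p = mv = qBr.
p = (2×1.60×10^-19)(0.251)(0.0156) = 1.25×10^-21 kg·m/s.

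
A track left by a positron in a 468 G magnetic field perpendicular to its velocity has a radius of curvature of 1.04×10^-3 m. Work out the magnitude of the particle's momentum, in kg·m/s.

p ≈ 7.79×10^-24 kg·m/s

Since qvB = mv²/r, the momentum p = mv = qBr.
p = (1×1.60×10^-19)(0.0468)(1.04×10^-3) = 7.79×10^-24 kg·m/s.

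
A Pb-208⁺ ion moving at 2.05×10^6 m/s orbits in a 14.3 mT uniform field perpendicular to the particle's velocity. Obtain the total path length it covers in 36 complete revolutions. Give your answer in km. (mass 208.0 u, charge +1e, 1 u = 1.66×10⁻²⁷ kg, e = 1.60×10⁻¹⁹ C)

r = mv/(qB) = 309 m, so one revolution covers 2πr = 1940 m.
In 36 revolutions: L = 36·2πr = 7.00×10^4 m.

L ≈ 70.0 km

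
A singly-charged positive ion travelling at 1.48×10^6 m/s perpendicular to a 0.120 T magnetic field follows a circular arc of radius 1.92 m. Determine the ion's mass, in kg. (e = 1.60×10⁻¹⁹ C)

m ≈ 2.49×10^-26 kg

qvB = mv²/r ⇒ m = qBr/v.
m = (1×1.60×10^-19)(0.120)(1.92) / (1.48×10^6) = 2.49×10^-26 kg.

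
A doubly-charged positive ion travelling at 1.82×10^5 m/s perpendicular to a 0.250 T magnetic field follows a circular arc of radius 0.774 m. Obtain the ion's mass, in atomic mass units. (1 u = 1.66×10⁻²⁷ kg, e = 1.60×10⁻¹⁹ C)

qvB = mv²/r ⇒ m = qBr/v.
m = (2×1.60×10^-19)(0.250)(0.774) / (1.82×10^5) = 3.40×10^-25 kg = 205 u.

m ≈ 205 u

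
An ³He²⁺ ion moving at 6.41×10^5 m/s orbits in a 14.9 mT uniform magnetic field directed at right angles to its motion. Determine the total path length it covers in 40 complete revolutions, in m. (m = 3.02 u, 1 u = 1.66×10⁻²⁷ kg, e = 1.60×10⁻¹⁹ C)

L ≈ 169 m

r = mv/(qB) = 0.674 m, so one revolution covers 2πr = 4.23 m.
In 40 revolutions: L = 40·2πr = 169 m.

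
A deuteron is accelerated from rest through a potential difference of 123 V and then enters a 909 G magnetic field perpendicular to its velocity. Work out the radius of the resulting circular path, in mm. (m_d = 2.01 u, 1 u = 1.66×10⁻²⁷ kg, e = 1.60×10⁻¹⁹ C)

r ≈ 24.9 mm

The kinetic energy gained is K = qV = (1×1.60×10^-19)(123) = 1.97×10^-17 J.
v = √(2K/m) = 1.09×10^5 m/s.
r = mv/(qB) = (3.34×10^-27)(1.09×10^5) / [(1×1.60×10^-19)(0.0909)] = 0.0249 m.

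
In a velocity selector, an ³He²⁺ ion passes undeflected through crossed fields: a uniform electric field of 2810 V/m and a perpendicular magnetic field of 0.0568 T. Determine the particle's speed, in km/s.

v ≈ 49.5 km/s

For zero net force, qE = qvB, so v = E/B.
v = (2810) / (0.0568) = 4.95×10^4 m/s.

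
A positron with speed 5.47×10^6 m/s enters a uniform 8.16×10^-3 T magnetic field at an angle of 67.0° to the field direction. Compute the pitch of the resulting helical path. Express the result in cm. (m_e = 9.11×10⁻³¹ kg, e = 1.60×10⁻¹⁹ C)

The velocity component along B is v∥ = v cos67.0° = 2.14×10^6 m/s.
The cyclotron period T = 2πm/(qB) = 4.38×10^-9 s is set by m, q, B alone.
Pitch = v∥·T = (2.14×10^6)(4.38×10^-9) = 9.37×10^-3 m.

pitch ≈ 0.937 cm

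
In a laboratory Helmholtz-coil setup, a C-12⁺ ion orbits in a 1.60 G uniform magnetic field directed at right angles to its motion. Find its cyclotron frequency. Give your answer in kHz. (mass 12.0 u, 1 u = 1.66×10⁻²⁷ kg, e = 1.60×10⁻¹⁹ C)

f ≈ 0.205 kHz

f = qB/(2πm) = (1×1.60×10^-19)(1.60×10^-4) / [2π(1.99×10^-26)] = 205 Hz.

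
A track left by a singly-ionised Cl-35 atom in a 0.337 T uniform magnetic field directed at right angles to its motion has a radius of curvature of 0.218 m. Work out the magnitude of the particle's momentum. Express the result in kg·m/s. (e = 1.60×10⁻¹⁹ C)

Since qvB = mv²/r, the momentum p = mv = qBr.
p = (1×1.60×10^-19)(0.337)(0.218) = 1.18×10^-20 kg·m/s.

p ≈ 1.18×10^-20 kg·m/s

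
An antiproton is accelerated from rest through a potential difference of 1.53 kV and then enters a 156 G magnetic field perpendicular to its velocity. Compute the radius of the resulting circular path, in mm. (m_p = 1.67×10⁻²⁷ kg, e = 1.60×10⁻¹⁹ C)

The kinetic energy gained is K = qV = (1×1.60×10^-19)(1530) = 2.45×10^-16 J.
v = √(2K/m) = 5.41×10^5 m/s.
r = mv/(qB) = (1.67×10^-27)(5.41×10^5) / [(1×1.60×10^-19)(0.0156)] = 0.362 m.

r ≈ 362 mm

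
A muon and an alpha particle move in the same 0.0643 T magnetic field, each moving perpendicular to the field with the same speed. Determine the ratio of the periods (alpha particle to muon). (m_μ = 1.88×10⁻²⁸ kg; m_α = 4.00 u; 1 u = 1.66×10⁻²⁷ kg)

T = 2πm/(qB) is independent of speed, so T₂/T₁ = (m₂/q₂)/(m₁/q₁).
T_{alpha particle}/T_{muon} = (6.64×10^-27/2e) / (1.88×10^-28/1e) = 17.7.

ratio ≈ 17.7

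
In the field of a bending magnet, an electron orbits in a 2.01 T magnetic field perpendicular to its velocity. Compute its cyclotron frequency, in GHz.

f ≈ 56.2 GHz

f = qB/(2πm) = (1×1.60×10^-19)(2.01) / [2π(9.11×10^-31)] = 5.62×10^10 Hz.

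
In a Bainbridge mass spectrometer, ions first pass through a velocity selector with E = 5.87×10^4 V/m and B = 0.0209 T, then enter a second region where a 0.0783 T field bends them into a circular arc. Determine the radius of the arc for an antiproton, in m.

The selector passes v = E/B = 5.87×10^4/0.0209 = 2.81×10^6 m/s.
In the deflection region, r = mv/(qB₂) = (1.67×10^-27)(2.81×10^6) / [(1×1.60×10^-19)(0.0783)] = 0.374 m.

r ≈ 0.374 m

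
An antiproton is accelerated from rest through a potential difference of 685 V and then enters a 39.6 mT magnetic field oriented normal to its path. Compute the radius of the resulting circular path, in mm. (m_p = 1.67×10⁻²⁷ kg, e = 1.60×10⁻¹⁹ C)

The kinetic energy gained is K = qV = (1×1.60×10^-19)(685) = 1.10×10^-16 J.
v = √(2K/m) = 3.62×10^5 m/s.
r = mv/(qB) = (1.67×10^-27)(3.62×10^5) / [(1×1.60×10^-19)(0.0396)] = 0.0955 m.

r ≈ 95.5 mm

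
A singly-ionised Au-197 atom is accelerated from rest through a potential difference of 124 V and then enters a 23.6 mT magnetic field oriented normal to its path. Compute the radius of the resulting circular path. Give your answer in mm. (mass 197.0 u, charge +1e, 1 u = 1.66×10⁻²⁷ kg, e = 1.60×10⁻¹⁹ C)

The kinetic energy gained is K = qV = (1×1.60×10^-19)(124) = 1.98×10^-17 J.
v = √(2K/m) = 1.10×10^4 m/s.
r = mv/(qB) = (3.27×10^-25)(1.10×10^4) / [(1×1.60×10^-19)(0.0236)] = 0.954 m.

r ≈ 954 mm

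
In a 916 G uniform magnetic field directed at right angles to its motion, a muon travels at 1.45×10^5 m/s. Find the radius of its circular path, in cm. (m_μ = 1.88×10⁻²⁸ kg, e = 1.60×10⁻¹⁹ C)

The magnetic force provides the centripetal force: qvB = mv²/r, so r = mv/(qB).
r = (1.88×10^-28 kg)(1.45×10^5 m/s) / [(1×1.60×10^-19 C)(0.0916 T)] = 1.86×10^-3 m.

r ≈ 0.186 cm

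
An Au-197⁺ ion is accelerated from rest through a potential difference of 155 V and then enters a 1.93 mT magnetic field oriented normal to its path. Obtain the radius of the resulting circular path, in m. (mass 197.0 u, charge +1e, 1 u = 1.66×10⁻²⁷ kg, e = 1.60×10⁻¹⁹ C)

r ≈ 13.0 m

The kinetic energy gained is K = qV = (1×1.60×10^-19)(155) = 2.48×10^-17 J.
v = √(2K/m) = 1.23×10^4 m/s.
r = mv/(qB) = (3.27×10^-25)(1.23×10^4) / [(1×1.60×10^-19)(1.93×10^-3)] = 13.0 m.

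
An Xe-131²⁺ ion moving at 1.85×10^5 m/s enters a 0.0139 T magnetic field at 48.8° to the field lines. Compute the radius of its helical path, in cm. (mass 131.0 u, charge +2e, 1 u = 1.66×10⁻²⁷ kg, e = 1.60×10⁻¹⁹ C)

r ≈ 681 cm

Only the perpendicular component v⊥ = v sin48.8° = 1.39×10^5 m/s is bent by the field.
r = m v⊥ /(qB) = (2.17×10^-25)(1.39×10^5) / [(2×1.60×10^-19)(0.0139)] = 6.81 m.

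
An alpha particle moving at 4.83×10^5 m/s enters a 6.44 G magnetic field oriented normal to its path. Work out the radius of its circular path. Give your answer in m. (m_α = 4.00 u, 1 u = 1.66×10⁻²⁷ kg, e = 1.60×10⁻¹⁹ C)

r ≈ 15.6 m

The magnetic force provides the centripetal force: qvB = mv²/r, so r = mv/(qB).
r = (6.64×10^-27 kg)(4.83×10^5 m/s) / [(2×1.60×10^-19 C)(6.44×10^-4 T)] = 15.6 m.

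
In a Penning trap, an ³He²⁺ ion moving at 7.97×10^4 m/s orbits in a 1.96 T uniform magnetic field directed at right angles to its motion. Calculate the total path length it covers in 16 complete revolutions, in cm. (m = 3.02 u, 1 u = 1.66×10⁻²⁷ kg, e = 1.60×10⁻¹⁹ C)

L ≈ 6.40 cm

r = mv/(qB) = 6.37×10^-4 m, so one revolution covers 2πr = 4.00×10^-3 m.
In 16 revolutions: L = 16·2πr = 0.0640 m.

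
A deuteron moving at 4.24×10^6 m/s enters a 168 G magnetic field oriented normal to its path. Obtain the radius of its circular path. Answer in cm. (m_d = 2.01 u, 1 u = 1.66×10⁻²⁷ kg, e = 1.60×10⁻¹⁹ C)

r ≈ 526 cm

The magnetic force provides the centripetal force: qvB = mv²/r, so r = mv/(qB).
r = (3.34×10^-27 kg)(4.24×10^6 m/s) / [(1×1.60×10^-19 C)(0.0168 T)] = 5.26 m.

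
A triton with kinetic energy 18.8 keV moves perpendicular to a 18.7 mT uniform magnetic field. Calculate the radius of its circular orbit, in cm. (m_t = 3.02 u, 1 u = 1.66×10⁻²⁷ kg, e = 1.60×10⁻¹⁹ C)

Convert the energy: K = 18.8 keV = 3.01×10^-15 J.
v = √(2K/m) = √(2·3.01×10^-15/5.01×10^-27) = 1.10×10^6 m/s.
r = mv/(qB) = (5.01×10^-27)(1.10×10^6) / [(1×1.60×10^-19)(0.0187)] = 1.84 m.

r ≈ 184 cm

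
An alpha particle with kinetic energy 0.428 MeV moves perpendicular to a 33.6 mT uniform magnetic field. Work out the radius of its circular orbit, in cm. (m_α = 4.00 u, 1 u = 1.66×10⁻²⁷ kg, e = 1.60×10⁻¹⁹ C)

Convert the energy: K = 0.428 MeV = 6.85×10^-14 J.
v = √(2K/m) = √(2·6.85×10^-14/6.64×10^-27) = 4.54×10^6 m/s.
r = mv/(qB) = (6.64×10^-27)(4.54×10^6) / [(2×1.60×10^-19)(0.0336)] = 2.80 m.

r ≈ 280 cm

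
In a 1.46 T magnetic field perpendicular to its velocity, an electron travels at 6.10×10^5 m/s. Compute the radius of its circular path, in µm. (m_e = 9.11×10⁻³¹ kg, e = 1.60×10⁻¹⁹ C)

The magnetic force provides the centripetal force: qvB = mv²/r, so r = mv/(qB).
r = (9.11×10^-31 kg)(6.10×10^5 m/s) / [(1×1.60×10^-19 C)(1.46 T)] = 2.38×10^-6 m.

r ≈ 2.38 µm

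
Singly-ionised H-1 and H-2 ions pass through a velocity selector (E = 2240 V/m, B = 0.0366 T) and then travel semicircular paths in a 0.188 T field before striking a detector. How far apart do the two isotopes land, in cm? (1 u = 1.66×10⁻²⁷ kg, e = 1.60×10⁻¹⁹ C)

Both emerge at v = E/B₁ = 6.12×10^4 m/s.
r = mv/(qB₂), so r₁ = 3.38×10^-3 m and r₂ = 6.76×10^-3 m, giving Δr = 3.38×10^-3 m.
After a semicircle each ion lands a diameter 2r from the entry slit, so the separation is 2Δr = 6.76×10^-3 m.

Δd ≈ 0.676 cm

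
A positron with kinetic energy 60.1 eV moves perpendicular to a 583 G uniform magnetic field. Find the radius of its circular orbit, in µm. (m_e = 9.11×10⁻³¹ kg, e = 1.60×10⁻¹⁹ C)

r ≈ 449 µm

Convert the energy: K = 60.1 eV = 9.62×10^-18 J.
v = √(2K/m) = √(2·9.62×10^-18/9.11×10^-31) = 4.59×10^6 m/s.
r = mv/(qB) = (9.11×10^-31)(4.59×10^6) / [(1×1.60×10^-19)(0.0583)] = 4.49×10^-4 m.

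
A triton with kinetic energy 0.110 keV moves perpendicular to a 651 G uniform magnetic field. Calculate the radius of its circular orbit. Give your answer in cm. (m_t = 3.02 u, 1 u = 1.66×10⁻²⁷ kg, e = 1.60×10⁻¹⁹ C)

r ≈ 4.03 cm

Convert the energy: K = 0.110 keV = 1.76×10^-17 J.
v = √(2K/m) = √(2·1.76×10^-17/5.01×10^-27) = 8.38×10^4 m/s.
r = mv/(qB) = (5.01×10^-27)(8.38×10^4) / [(1×1.60×10^-19)(0.0651)] = 0.0403 m.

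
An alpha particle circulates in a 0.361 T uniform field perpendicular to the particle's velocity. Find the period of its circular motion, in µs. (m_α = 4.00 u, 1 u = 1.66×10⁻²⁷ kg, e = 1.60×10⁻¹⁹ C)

The cyclotron period is independent of speed: T = 2πm/(qB).
T = 2π(6.64×10^-27) / [(2×1.60×10^-19)(0.361)] = 3.61×10^-7 s.

T ≈ 0.361 µs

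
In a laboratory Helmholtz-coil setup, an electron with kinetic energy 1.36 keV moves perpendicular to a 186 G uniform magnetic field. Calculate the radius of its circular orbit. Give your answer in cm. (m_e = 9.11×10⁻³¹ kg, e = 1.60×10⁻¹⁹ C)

Convert the energy: K = 1.36 keV = 2.18×10^-16 J.
v = √(2K/m) = √(2·2.18×10^-16/9.11×10^-31) = 2.19×10^7 m/s.
r = mv/(qB) = (9.11×10^-31)(2.19×10^7) / [(1×1.60×10^-19)(0.0186)] = 6.69×10^-3 m.

r ≈ 0.669 cm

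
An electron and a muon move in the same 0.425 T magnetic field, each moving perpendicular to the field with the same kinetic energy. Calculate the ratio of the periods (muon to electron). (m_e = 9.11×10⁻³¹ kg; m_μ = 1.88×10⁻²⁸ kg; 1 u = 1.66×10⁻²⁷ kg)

T = 2πm/(qB) is independent of speed, so T₂/T₁ = (m₂/q₂)/(m₁/q₁).
T_{muon}/T_{electron} = (1.88×10^-28/1e) / (9.11×10^-31/1e) = 206.

ratio ≈ 206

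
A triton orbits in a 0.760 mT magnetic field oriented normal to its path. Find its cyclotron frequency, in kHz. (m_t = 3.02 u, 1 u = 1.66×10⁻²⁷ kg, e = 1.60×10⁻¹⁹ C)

f = qB/(2πm) = (1×1.60×10^-19)(7.60×10^-4) / [2π(5.01×10^-27)] = 3860 Hz.

f ≈ 3.86 kHz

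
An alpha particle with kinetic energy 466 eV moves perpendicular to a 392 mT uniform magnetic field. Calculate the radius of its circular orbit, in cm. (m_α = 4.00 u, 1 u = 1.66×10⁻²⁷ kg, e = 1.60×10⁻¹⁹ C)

Convert the energy: K = 466 eV = 7.46×10^-17 J.
v = √(2K/m) = √(2·7.46×10^-17/6.64×10^-27) = 1.50×10^5 m/s.
r = mv/(qB) = (6.64×10^-27)(1.50×10^5) / [(2×1.60×10^-19)(0.392)] = 7.93×10^-3 m.

r ≈ 0.793 cm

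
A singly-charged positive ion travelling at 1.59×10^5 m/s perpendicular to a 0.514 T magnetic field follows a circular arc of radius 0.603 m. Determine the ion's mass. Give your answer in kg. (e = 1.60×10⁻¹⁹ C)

qvB = mv²/r ⇒ m = qBr/v.
m = (1×1.60×10^-19)(0.514)(0.603) / (1.59×10^5) = 3.12×10^-25 kg.

m ≈ 3.12×10^-25 kg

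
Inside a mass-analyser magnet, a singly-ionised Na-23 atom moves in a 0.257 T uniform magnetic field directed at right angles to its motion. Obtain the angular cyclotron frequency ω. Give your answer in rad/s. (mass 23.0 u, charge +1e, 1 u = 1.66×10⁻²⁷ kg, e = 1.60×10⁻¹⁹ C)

ω ≈ 1.08×10^6 rad/s

ω = qB/m = (1×1.60×10^-19)(0.257) / (3.82×10^-26) = 1.08×10^6 rad/s.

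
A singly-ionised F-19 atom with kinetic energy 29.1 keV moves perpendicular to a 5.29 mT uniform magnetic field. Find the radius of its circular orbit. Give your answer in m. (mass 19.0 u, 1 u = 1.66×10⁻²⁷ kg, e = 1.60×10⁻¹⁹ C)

Convert the energy: K = 29.1 keV = 4.66×10^-15 J.
v = √(2K/m) = √(2·4.66×10^-15/3.15×10^-26) = 5.43×10^5 m/s.
r = mv/(qB) = (3.15×10^-26)(5.43×10^5) / [(1×1.60×10^-19)(5.29×10^-3)] = 20.2 m.

r ≈ 20.2 m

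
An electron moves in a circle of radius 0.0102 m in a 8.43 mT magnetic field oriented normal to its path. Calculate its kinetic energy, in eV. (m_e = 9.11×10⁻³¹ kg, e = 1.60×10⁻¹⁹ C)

v = qBr/m = (1×1.60×10^-19)(8.43×10^-3)(0.0102) / (9.11×10^-31) = 1.51×10^7 m/s.
K = ½mv² = 0.5·(9.11×10^-31)·(1.51×10^7)² = 1.04×10^-16 J = 649 eV.

K ≈ 649 eV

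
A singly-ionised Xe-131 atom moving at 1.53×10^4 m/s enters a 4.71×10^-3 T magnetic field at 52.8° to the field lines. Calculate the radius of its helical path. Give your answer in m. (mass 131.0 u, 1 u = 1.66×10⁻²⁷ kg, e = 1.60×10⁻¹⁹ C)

Only the perpendicular component v⊥ = v sin52.8° = 1.22×10^4 m/s is bent by the field.
r = m v⊥ /(qB) = (2.17×10^-25)(1.22×10^4) / [(1×1.60×10^-19)(4.71×10^-3)] = 3.52 m.

r ≈ 3.52 m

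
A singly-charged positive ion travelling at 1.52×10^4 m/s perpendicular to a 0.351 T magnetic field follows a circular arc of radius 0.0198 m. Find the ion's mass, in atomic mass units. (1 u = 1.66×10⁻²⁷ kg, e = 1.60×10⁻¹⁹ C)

m ≈ 44.1 u

qvB = mv²/r ⇒ m = qBr/v.
m = (1×1.60×10^-19)(0.351)(0.0198) / (1.52×10^4) = 7.32×10^-26 kg = 44.1 u.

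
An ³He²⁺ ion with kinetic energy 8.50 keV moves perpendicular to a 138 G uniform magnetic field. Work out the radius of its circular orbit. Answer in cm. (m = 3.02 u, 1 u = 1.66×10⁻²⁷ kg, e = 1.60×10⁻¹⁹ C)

r ≈ 83.6 cm

Convert the energy: K = 8.50 keV = 1.36×10^-15 J.
v = √(2K/m) = √(2·1.36×10^-15/5.01×10^-27) = 7.37×10^5 m/s.
r = mv/(qB) = (5.01×10^-27)(7.37×10^5) / [(2×1.60×10^-19)(0.0138)] = 0.836 m.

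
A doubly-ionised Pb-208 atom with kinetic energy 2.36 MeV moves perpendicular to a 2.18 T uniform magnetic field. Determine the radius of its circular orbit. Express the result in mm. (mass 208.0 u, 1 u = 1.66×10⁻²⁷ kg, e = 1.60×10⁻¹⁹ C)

r ≈ 732 mm

Convert the energy: K = 2.36 MeV = 3.78×10^-13 J.
v = √(2K/m) = √(2·3.78×10^-13/3.45×10^-25) = 1.48×10^6 m/s.
r = mv/(qB) = (3.45×10^-25)(1.48×10^6) / [(2×1.60×10^-19)(2.18)] = 0.732 m.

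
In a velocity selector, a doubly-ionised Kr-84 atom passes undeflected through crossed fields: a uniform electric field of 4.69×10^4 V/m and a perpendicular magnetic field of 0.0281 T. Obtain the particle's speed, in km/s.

For zero net force, qE = qvB, so v = E/B.
v = (4.69×10^4) / (0.0281) = 1.67×10^6 m/s.

v ≈ 1670 km/s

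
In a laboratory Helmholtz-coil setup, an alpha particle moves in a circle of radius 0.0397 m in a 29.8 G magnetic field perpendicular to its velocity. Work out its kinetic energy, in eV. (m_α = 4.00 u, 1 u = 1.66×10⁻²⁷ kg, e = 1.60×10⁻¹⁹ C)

v = qBr/m = (2×1.60×10^-19)(2.98×10^-3)(0.0397) / (6.64×10^-27) = 5700 m/s.
K = ½mv² = 0.5·(6.64×10^-27)·(5700)² = 1.08×10^-19 J = 0.675 eV.

K ≈ 0.675 eV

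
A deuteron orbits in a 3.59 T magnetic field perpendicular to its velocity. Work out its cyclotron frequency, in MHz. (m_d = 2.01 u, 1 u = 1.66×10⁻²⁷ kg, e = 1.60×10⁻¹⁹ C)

f ≈ 27.4 MHz

f = qB/(2πm) = (1×1.60×10^-19)(3.59) / [2π(3.34×10^-27)] = 2.74×10^7 Hz.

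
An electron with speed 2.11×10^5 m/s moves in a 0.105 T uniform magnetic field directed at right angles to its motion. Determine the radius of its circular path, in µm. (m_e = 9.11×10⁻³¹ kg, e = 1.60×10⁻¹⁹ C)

r ≈ 11.4 µm

The magnetic force provides the centripetal force: qvB = mv²/r, so r = mv/(qB).
r = (9.11×10^-31 kg)(2.11×10^5 m/s) / [(1×1.60×10^-19 C)(0.105 T)] = 1.14×10^-5 m.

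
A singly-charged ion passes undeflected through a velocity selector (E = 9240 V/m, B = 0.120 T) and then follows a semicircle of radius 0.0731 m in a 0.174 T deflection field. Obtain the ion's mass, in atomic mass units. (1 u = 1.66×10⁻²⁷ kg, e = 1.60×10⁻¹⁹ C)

v = E/B₁ = 7.70×10^4 m/s.
From r = mv/(qB₂), m = qB₂r/v = (1×1.60×10^-19)(0.174)(0.0731) / (7.70×10^4) = 2.64×10^-26 kg.
In atomic mass units: m = 2.64×10^-26 / 1.66×10^-27 = 15.9 u.

m ≈ 15.9 u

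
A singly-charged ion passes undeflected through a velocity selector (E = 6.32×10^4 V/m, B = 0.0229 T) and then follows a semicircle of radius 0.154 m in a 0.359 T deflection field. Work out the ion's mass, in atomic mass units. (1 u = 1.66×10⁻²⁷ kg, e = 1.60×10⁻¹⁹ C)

m ≈ 1.93 u

v = E/B₁ = 2.76×10^6 m/s.
From r = mv/(qB₂), m = qB₂r/v = (1×1.60×10^-19)(0.359)(0.154) / (2.76×10^6) = 3.21×10^-27 kg.
In atomic mass units: m = 3.21×10^-27 / 1.66×10^-27 = 1.93 u.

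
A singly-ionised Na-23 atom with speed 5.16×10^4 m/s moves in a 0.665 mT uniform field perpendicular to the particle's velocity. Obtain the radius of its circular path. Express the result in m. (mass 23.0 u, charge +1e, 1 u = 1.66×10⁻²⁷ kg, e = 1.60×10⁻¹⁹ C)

r ≈ 18.5 m

The magnetic force provides the centripetal force: qvB = mv²/r, so r = mv/(qB).
r = (3.82×10^-26 kg)(5.16×10^4 m/s) / [(1×1.60×10^-19 C)(6.65×10^-4 T)] = 18.5 m.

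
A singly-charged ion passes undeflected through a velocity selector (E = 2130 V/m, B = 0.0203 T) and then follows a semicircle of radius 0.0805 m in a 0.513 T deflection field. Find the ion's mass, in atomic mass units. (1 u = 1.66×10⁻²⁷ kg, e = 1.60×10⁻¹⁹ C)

v = E/B₁ = 1.05×10^5 m/s.
From r = mv/(qB₂), m = qB₂r/v = (1×1.60×10^-19)(0.513)(0.0805) / (1.05×10^5) = 6.30×10^-26 kg.
In atomic mass units: m = 6.30×10^-26 / 1.66×10^-27 = 37.9 u.

m ≈ 37.9 u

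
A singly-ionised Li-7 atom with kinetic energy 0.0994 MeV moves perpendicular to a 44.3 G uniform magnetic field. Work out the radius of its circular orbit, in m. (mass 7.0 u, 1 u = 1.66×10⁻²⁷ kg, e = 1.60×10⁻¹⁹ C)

r ≈ 27.1 m

Convert the energy: K = 0.0994 MeV = 1.59×10^-14 J.
v = √(2K/m) = √(2·1.59×10^-14/1.16×10^-26) = 1.65×10^6 m/s.
r = mv/(qB) = (1.16×10^-26)(1.65×10^6) / [(1×1.60×10^-19)(4.43×10^-3)] = 27.1 m.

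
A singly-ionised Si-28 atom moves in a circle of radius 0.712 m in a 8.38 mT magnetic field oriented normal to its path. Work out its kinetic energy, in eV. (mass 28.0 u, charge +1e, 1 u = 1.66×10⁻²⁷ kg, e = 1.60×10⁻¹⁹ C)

v = qBr/m = (1×1.60×10^-19)(8.38×10^-3)(0.712) / (4.65×10^-26) = 2.05×10^4 m/s.
K = ½mv² = 0.5·(4.65×10^-26)·(2.05×10^4)² = 9.80×10^-18 J = 61.3 eV.

K ≈ 61.3 eV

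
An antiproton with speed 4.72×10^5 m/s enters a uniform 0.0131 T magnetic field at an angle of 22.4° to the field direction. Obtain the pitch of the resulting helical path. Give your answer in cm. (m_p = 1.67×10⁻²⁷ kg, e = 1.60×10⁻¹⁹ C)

pitch ≈ 218 cm

The velocity component along B is v∥ = v cos22.4° = 4.36×10^5 m/s.
The cyclotron period T = 2πm/(qB) = 5.01×10^-6 s is set by m, q, B alone.
Pitch = v∥·T = (4.36×10^5)(5.01×10^-6) = 2.18 m.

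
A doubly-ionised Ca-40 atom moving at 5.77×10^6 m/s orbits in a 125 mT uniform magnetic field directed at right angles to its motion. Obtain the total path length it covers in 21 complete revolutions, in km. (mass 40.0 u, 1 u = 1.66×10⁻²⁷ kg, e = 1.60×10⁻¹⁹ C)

r = mv/(qB) = 9.58 m, so one revolution covers 2πr = 60.2 m.
In 21 revolutions: L = 21·2πr = 1260 m.

L ≈ 1.26 km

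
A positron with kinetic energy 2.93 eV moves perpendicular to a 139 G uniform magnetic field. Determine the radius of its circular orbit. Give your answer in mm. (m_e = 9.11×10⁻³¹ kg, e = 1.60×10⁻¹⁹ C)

r ≈ 0.416 mm

Convert the energy: K = 2.93 eV = 4.69×10^-19 J.
v = √(2K/m) = √(2·4.69×10^-19/9.11×10^-31) = 1.01×10^6 m/s.
r = mv/(qB) = (9.11×10^-31)(1.01×10^6) / [(1×1.60×10^-19)(0.0139)] = 4.16×10^-4 m.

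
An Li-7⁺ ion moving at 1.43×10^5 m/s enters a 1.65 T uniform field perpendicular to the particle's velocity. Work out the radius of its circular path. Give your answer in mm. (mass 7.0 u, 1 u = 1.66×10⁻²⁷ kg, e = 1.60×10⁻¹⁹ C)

The magnetic force provides the centripetal force: qvB = mv²/r, so r = mv/(qB).
r = (1.16×10^-26 kg)(1.43×10^5 m/s) / [(1×1.60×10^-19 C)(1.65 T)] = 6.29×10^-3 m.

r ≈ 6.29 mm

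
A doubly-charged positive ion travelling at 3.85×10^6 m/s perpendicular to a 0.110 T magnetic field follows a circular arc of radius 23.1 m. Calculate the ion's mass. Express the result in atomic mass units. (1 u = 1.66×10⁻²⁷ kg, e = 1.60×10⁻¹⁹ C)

m ≈ 127 u

qvB = mv²/r ⇒ m = qBr/v.
m = (2×1.60×10^-19)(0.110)(23.1) / (3.85×10^6) = 2.11×10^-25 kg = 127 u.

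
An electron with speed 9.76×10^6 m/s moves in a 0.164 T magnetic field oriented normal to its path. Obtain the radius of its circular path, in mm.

The magnetic force provides the centripetal force: qvB = mv²/r, so r = mv/(qB).
r = (9.11×10^-31 kg)(9.76×10^6 m/s) / [(1×1.60×10^-19 C)(0.164 T)] = 3.39×10^-4 m.

r ≈ 0.339 mm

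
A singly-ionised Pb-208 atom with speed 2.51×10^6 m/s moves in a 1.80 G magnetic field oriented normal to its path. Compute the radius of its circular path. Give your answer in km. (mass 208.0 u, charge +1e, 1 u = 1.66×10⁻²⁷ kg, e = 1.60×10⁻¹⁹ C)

r ≈ 30.1 km

The magnetic force provides the centripetal force: qvB = mv²/r, so r = mv/(qB).
r = (3.45×10^-25 kg)(2.51×10^6 m/s) / [(1×1.60×10^-19 C)(1.80×10^-4 T)] = 3.01×10^4 m.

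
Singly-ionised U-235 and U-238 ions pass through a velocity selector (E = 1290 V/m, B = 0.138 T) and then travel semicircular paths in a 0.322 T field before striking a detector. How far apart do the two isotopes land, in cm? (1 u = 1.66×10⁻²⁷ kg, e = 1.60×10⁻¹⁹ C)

Both emerge at v = E/B₁ = 9350 m/s.
r = mv/(qB₂), so r₁ = 0.070780 m and r₂ = 0.071684 m, giving Δr = 9.04×10^-4 m.
After a semicircle each ion lands a diameter 2r from the entry slit, so the separation is 2Δr = 1.81×10^-3 m.

Δd ≈ 0.181 cm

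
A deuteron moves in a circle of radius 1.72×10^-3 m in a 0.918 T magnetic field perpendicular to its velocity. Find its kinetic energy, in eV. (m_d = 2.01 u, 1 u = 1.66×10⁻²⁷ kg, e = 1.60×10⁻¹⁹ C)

K ≈ 59.8 eV

v = qBr/m = (1×1.60×10^-19)(0.918)(1.72×10^-3) / (3.34×10^-27) = 7.57×10^4 m/s.
K = ½mv² = 0.5·(3.34×10^-27)·(7.57×10^4)² = 9.56×10^-18 J = 59.8 eV.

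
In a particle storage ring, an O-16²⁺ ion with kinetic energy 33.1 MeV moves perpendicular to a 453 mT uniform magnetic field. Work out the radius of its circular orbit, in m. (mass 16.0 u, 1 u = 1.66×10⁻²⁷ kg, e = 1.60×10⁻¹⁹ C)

Convert the energy: K = 33.1 MeV = 5.30×10^-12 J.
v = √(2K/m) = √(2·5.30×10^-12/2.66×10^-26) = 2.00×10^7 m/s.
r = mv/(qB) = (2.66×10^-26)(2.00×10^7) / [(2×1.60×10^-19)(0.453)] = 3.66 m.

r ≈ 3.66 m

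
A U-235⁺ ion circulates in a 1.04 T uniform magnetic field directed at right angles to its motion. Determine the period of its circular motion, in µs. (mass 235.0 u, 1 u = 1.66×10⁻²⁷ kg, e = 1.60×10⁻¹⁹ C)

T ≈ 14.7 µs

The cyclotron period is independent of speed: T = 2πm/(qB).
T = 2π(3.90×10^-25) / [(1×1.60×10^-19)(1.04)] = 1.47×10^-5 s.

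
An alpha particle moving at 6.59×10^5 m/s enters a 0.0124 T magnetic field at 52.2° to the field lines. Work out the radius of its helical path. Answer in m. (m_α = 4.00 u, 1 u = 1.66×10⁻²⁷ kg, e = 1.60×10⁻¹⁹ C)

Only the perpendicular component v⊥ = v sin52.2° = 5.21×10^5 m/s is bent by the field.
r = m v⊥ /(qB) = (6.64×10^-27)(5.21×10^5) / [(2×1.60×10^-19)(0.0124)] = 0.871 m.

r ≈ 0.871 m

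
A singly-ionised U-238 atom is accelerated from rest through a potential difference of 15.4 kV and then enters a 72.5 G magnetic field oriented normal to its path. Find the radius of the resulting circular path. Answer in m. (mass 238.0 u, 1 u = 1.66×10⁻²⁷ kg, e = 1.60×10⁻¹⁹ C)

The kinetic energy gained is K = qV = (1×1.60×10^-19)(1.54×10^4) = 2.46×10^-15 J.
v = √(2K/m) = 1.12×10^5 m/s.
r = mv/(qB) = (3.95×10^-25)(1.12×10^5) / [(1×1.60×10^-19)(7.25×10^-3)] = 38.0 m.

r ≈ 38.0 m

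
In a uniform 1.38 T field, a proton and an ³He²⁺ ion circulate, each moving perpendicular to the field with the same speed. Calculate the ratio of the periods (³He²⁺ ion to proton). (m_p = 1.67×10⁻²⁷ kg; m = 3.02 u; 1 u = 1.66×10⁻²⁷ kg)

T = 2πm/(qB) is independent of speed, so T₂/T₁ = (m₂/q₂)/(m₁/q₁).
T_{³He²⁺ ion}/T_{proton} = (5.01×10^-27/2e) / (1.67×10^-27/1e) = 1.50.

ratio ≈ 1.50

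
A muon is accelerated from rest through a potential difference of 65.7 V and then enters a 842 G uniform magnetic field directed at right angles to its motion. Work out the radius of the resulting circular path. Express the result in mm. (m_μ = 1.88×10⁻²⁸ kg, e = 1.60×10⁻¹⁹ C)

The kinetic energy gained is K = qV = (1×1.60×10^-19)(65.7) = 1.05×10^-17 J.
v = √(2K/m) = 3.34×10^5 m/s.
r = mv/(qB) = (1.88×10^-28)(3.34×10^5) / [(1×1.60×10^-19)(0.0842)] = 4.67×10^-3 m.

r ≈ 4.67 mm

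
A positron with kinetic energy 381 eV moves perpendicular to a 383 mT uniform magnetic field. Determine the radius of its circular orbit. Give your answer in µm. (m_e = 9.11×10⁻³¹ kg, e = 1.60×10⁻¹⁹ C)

Convert the energy: K = 381 eV = 6.10×10^-17 J.
v = √(2K/m) = √(2·6.10×10^-17/9.11×10^-31) = 1.16×10^7 m/s.
r = mv/(qB) = (9.11×10^-31)(1.16×10^7) / [(1×1.60×10^-19)(0.383)] = 1.72×10^-4 m.

r ≈ 172 µm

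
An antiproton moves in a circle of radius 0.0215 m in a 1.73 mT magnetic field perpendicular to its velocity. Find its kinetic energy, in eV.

K ≈ 0.0663 eV

v = qBr/m = (1×1.60×10^-19)(1.73×10^-3)(0.0215) / (1.67×10^-27) = 3560 m/s.
K = ½mv² = 0.5·(1.67×10^-27)·(3560)² = 1.06×10^-20 J = 0.0663 eV.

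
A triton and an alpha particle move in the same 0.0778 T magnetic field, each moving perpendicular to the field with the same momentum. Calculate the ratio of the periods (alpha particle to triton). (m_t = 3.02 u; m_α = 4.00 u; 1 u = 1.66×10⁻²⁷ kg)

ratio ≈ 0.662

T = 2πm/(qB) is independent of speed, so T₂/T₁ = (m₂/q₂)/(m₁/q₁).
T_{alpha particle}/T_{triton} = (6.64×10^-27/2e) / (5.01×10^-27/1e) = 0.662.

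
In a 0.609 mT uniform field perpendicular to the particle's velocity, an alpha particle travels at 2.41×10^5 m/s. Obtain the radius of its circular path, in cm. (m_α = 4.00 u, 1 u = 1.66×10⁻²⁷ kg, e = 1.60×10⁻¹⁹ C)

The magnetic force provides the centripetal force: qvB = mv²/r, so r = mv/(qB).
r = (6.64×10^-27 kg)(2.41×10^5 m/s) / [(2×1.60×10^-19 C)(6.09×10^-4 T)] = 8.21 m.

r ≈ 821 cm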